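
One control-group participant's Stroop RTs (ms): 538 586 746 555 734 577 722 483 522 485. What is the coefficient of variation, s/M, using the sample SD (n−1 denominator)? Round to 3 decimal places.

n = 10, Σ = 5948, M = 594.8000
Σ(x−M)² = 93477.600; s = √(93477.600/9) = 101.9137
CV = 101.9137 / 594.8000 = 0.17134

0.171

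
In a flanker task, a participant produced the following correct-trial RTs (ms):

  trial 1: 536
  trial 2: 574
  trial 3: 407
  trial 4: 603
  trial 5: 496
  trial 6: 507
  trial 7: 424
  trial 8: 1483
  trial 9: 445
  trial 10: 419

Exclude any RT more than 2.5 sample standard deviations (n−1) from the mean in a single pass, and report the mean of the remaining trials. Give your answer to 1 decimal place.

490.1 ms

n = 10, ΣRT = 5894, M = 589.400
Σ(x−M)² = 927822.40; s = √(927822.40/9) = 321.078
Cutoffs: 589.400 ± 2.5·321.078 → [-213.3, 1392.1]
Outside: 1483 → excluded.
Retained (n=9): Σ = 4411, mean = 4411/9 = 490.111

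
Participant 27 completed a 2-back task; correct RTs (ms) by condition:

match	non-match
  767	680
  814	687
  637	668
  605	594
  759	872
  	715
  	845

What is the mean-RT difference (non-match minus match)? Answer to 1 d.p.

M(match) = 3582/5 = 716.400
M(non-match) = 5061/7 = 723.000
Difference = 723.000 − 716.400 = 6.600 ms

6.6 ms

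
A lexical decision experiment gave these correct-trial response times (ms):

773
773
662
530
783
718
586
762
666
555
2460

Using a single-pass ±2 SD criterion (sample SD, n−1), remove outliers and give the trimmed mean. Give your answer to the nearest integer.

n = 11, ΣRT = 9268, M = 842.545
Σ(x−M)² = 2961324.73; s = √(2961324.73/10) = 544.181
Cutoffs: 842.545 ± 2·544.181 → [-245.8, 1930.9]
Outside: 2460 → excluded.
Retained (n=10): Σ = 6808, mean = 6808/10 = 680.800

681 ms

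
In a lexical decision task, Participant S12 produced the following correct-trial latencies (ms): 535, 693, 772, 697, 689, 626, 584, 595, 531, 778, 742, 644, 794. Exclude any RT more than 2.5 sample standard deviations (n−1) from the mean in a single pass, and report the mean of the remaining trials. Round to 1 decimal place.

n = 13, ΣRT = 8680, M = 667.692
Σ(x−M)² = 97356.77; s = √(97356.77/12) = 90.073
Cutoffs: 667.692 ± 2.5·90.073 → [442.5, 892.9]
No RTs fall outside the cutoffs; all 13 retained. Mean = 8680/13 = 667.692

667.7 ms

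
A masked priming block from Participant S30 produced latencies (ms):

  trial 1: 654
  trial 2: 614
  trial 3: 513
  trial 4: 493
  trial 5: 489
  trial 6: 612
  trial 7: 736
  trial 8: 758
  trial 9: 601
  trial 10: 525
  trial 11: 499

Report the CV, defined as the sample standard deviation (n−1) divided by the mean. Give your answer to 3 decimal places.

n = 11, Σ = 6494, M = 590.3636
Σ(x−M)² = 92860.545; s = √(92860.545/10) = 96.3642
CV = 96.3642 / 590.3636 = 0.16323

0.163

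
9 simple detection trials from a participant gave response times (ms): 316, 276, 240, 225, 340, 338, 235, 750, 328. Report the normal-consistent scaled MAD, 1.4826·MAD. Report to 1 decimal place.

59.3 ms

Sorted: 225, 235, 240, 276, 316, 328, 338, 340, 750 → median = 316
|x − 316| sorted: 0, 12, 22, 24, 40, 76, 81, 91, 434 → MAD = 40
Robust SD ≈ 1.4826 × 40 = 59.304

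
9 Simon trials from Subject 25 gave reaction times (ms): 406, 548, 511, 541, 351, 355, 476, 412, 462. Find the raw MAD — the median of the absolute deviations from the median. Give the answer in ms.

56 ms

Sorted: 351, 355, 406, 412, 462, 476, 511, 541, 548 → median = 462
|x − 462|: 56, 86, 49, 79, 111, 107, 14, 50, 0
Sorted deviations: 0, 14, 49, 50, 56, 79, 86, 107, 111 → MAD = 56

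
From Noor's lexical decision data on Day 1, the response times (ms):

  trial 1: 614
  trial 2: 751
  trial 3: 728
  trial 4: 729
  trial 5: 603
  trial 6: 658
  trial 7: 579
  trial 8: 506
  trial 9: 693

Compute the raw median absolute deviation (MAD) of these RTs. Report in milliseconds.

Sorted: 506, 579, 603, 614, 658, 693, 728, 729, 751 → median = 658
|x − 658|: 44, 93, 70, 71, 55, 0, 79, 152, 35
Sorted deviations: 0, 35, 44, 55, 70, 71, 79, 93, 152 → MAD = 70

70 ms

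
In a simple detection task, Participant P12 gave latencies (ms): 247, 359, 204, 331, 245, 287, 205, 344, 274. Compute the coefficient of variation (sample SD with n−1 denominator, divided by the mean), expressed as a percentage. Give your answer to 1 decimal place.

20.8%

n = 9, Σ = 2496, M = 277.3333
Σ(x−M)² = 26674.000; s = √(26674.000/8) = 57.7430
CV = 57.7430 / 277.3333 = 0.20821 = 20.821%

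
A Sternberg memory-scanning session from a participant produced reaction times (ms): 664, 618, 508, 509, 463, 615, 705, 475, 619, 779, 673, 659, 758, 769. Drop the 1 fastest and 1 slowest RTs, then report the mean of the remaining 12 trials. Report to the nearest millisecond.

Sorted: 463, 475, 508, 509, 615, 618, 619, 659, 664, 673, 705, 758, 769, 779
Drop lowest 1 (463) and highest 1 (779)
Remaining (n=12): Σ = 7572, mean = 7572/12 = 631.000

631 ms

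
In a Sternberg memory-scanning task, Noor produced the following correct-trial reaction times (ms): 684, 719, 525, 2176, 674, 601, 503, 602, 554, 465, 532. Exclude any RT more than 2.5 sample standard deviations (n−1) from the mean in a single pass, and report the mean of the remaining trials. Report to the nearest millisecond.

n = 11, ΣRT = 8035, M = 730.455
Σ(x−M)² = 2363270.73; s = √(2363270.73/10) = 486.135
Cutoffs: 730.455 ± 2.5·486.135 → [-484.9, 1945.8]
Outside: 2176 → excluded.
Retained (n=10): Σ = 5859, mean = 5859/10 = 585.900

586 ms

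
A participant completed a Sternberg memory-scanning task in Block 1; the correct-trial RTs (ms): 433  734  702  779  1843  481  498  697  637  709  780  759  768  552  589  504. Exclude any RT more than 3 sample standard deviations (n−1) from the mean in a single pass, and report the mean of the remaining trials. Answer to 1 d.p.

641.5 ms

n = 16, ΣRT = 11465, M = 716.562
Σ(x−M)² = 1560719.94; s = √(1560719.94/15) = 322.565
Cutoffs: 716.562 ± 3·322.565 → [-251.1, 1684.3]
Outside: 1843 → excluded.
Retained (n=15): Σ = 9622, mean = 9622/15 = 641.467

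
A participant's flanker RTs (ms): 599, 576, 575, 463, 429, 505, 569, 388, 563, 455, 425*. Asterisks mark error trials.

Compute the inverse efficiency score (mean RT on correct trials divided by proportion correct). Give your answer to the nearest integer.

Correct trials (n=10): 599, 576, 575, 463, 429, 505, 569, 388, 563, 455
Mean correct RT = 5122/10 = 512.2000 ms
Proportion correct = 10/11
IES = 512.2000 / (10/11) = 563.420 ms

563 ms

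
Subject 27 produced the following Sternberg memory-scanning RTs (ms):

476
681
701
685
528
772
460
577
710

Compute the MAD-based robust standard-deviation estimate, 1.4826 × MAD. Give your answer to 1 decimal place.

134.9 ms

Sorted: 460, 476, 528, 577, 681, 685, 701, 710, 772 → median = 681
|x − 681| sorted: 0, 4, 20, 29, 91, 104, 153, 205, 221 → MAD = 91
Robust SD ≈ 1.4826 × 91 = 134.917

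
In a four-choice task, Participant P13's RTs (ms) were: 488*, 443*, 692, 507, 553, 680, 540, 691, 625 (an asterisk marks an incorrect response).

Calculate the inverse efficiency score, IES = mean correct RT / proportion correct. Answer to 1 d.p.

787.6 ms

Correct trials (n=7): 692, 507, 553, 680, 540, 691, 625
Mean correct RT = 4288/7 = 612.5714 ms
Proportion correct = 7/9
IES = 612.5714 / (7/9) = 787.592 ms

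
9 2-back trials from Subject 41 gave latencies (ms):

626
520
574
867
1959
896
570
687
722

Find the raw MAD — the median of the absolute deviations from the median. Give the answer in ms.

Sorted: 520, 570, 574, 626, 687, 722, 867, 896, 1959 → median = 687
|x − 687|: 61, 167, 113, 180, 1272, 209, 117, 0, 35
Sorted deviations: 0, 35, 61, 113, 117, 167, 180, 209, 1272 → MAD = 117

117 ms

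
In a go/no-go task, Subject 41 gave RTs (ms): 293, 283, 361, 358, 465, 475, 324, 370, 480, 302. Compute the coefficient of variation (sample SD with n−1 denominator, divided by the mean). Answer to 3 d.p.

n = 10, Σ = 3711, M = 371.1000
Σ(x−M)² = 52600.900; s = √(52600.900/9) = 76.4496
CV = 76.4496 / 371.1000 = 0.20601

0.206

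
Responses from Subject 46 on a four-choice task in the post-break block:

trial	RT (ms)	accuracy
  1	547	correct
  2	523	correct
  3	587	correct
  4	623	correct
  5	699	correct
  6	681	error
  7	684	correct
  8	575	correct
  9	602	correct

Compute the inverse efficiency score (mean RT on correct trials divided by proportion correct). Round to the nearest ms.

Correct trials (n=8): 547, 523, 587, 623, 699, 684, 575, 602
Mean correct RT = 4840/8 = 605.0000 ms
Proportion correct = 8/9
IES = 605.0000 / (8/9) = 680.625 ms

681 ms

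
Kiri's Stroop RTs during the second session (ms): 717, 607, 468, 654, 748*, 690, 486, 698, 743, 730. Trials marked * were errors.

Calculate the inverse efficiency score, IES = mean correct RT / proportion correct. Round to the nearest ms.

Correct trials (n=9): 717, 607, 468, 654, 690, 486, 698, 743, 730
Mean correct RT = 5793/9 = 643.6667 ms
Proportion correct = 9/10
IES = 643.6667 / (9/10) = 715.185 ms

715 ms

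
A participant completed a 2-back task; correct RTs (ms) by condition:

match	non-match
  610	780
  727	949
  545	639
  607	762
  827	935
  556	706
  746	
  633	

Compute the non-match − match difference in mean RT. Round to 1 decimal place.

M(match) = 5251/8 = 656.375
M(non-match) = 4771/6 = 795.167
Difference = 795.167 − 656.375 = 138.792 ms

138.8 ms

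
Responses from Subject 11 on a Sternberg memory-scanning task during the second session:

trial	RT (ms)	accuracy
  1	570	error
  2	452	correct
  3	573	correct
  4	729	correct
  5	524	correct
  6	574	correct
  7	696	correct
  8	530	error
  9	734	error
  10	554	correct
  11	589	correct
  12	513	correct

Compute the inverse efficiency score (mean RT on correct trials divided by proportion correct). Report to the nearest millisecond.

Correct trials (n=9): 452, 573, 729, 524, 574, 696, 554, 589, 513
Mean correct RT = 5204/9 = 578.2222 ms
Proportion correct = 9/12
IES = 578.2222 / (9/12) = 770.963 ms

771 ms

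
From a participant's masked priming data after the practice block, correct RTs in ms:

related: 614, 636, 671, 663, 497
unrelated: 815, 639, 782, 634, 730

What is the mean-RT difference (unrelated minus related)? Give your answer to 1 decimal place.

M(related) = 3081/5 = 616.200
M(unrelated) = 3600/5 = 720.000
Difference = 720.000 − 616.200 = 103.800 ms

103.8 ms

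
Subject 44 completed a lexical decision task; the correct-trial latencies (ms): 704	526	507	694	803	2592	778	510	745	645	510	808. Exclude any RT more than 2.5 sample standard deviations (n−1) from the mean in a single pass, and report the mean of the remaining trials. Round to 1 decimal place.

n = 12, ΣRT = 9822, M = 818.500
Σ(x−M)² = 3584341.00; s = √(3584341.00/11) = 570.832
Cutoffs: 818.500 ± 2.5·570.832 → [-608.6, 2245.6]
Outside: 2592 → excluded.
Retained (n=11): Σ = 7230, mean = 7230/11 = 657.273

657.3 ms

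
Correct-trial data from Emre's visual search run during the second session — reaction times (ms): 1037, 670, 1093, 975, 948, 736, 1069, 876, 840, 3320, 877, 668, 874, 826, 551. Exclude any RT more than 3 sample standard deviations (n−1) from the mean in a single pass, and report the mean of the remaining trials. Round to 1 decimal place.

860.0 ms

n = 15, ΣRT = 15360, M = 1024.000
Σ(x−M)² = 5984546.00; s = √(5984546.00/14) = 653.810
Cutoffs: 1024.000 ± 3·653.810 → [-937.4, 2985.4]
Outside: 3320 → excluded.
Retained (n=14): Σ = 12040, mean = 12040/14 = 860.000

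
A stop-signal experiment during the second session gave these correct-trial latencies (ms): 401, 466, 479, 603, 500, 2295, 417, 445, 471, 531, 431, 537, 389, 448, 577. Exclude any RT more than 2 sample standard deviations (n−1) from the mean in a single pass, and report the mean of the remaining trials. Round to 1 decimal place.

n = 15, ΣRT = 8990, M = 599.333
Σ(x−M)² = 3134825.33; s = √(3134825.33/14) = 473.198
Cutoffs: 599.333 ± 2·473.198 → [-347.1, 1545.7]
Outside: 2295 → excluded.
Retained (n=14): Σ = 6695, mean = 6695/14 = 478.214

478.2 ms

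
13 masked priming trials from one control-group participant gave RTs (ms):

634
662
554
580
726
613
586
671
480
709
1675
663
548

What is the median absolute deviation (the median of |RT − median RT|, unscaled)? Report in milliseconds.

54 ms

Sorted: 480, 548, 554, 580, 586, 613, 634, 662, 663, 671, 709, 726, 1675 → median = 634
|x − 634|: 0, 28, 80, 54, 92, 21, 48, 37, 154, 75, 1041, 29, 86
Sorted deviations: 0, 21, 28, 29, 37, 48, 54, 75, 80, 86, 92, 154, 1041 → MAD = 54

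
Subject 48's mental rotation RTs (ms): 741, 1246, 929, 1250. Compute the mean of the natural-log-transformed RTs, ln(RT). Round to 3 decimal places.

6.925

ln(RT): 6.6080, 7.1277, 6.8341, 7.1309
Σ ln(RT) = 27.7007
Mean = 27.7007/4 = 6.92518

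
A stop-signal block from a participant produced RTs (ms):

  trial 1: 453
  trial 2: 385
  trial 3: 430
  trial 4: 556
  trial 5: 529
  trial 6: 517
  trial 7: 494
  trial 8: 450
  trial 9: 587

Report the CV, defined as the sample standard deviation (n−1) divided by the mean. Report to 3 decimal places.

n = 9, Σ = 4401, M = 489.0000
Σ(x−M)² = 33616.000; s = √(33616.000/8) = 64.8228
CV = 64.8228 / 489.0000 = 0.13256

0.133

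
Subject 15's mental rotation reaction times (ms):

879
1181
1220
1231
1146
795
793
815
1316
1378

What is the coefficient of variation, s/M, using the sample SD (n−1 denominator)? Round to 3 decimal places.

0.214

n = 10, Σ = 10754, M = 1075.4000
Σ(x−M)² = 475466.400; s = √(475466.400/9) = 229.8469
CV = 229.8469 / 1075.4000 = 0.21373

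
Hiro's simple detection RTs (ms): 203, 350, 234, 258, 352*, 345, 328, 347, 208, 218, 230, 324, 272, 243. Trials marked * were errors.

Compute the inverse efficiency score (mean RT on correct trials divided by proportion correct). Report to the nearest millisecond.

295 ms

Correct trials (n=13): 203, 350, 234, 258, 345, 328, 347, 208, 218, 230, 324, 272, 243
Mean correct RT = 3560/13 = 273.8462 ms
Proportion correct = 13/14
IES = 273.8462 / (13/14) = 294.911 ms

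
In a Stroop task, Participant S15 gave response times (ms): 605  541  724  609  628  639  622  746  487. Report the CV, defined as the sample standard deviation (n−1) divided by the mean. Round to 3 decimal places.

0.129

n = 9, Σ = 5601, M = 622.3333
Σ(x−M)² = 51348.000; s = √(51348.000/8) = 80.1155
CV = 80.1155 / 622.3333 = 0.12873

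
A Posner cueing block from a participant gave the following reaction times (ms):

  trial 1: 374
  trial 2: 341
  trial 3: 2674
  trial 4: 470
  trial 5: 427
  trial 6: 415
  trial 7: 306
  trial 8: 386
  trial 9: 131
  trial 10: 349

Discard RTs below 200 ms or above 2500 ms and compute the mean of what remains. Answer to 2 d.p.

Excluded: 131, 2674
Retained (n=8): Σ = 3068
Mean = 3068/8 = 383.5000

383.50 ms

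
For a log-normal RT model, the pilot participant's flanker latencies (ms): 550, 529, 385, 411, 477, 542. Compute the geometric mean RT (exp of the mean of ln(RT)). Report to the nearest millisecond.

478 ms

ln(RT): 6.3099, 6.2710, 5.9532, 6.0186, 6.1675, 6.2953
Mean ln(RT) = 37.0155/6 = 6.16925
Geometric mean = exp(6.16925) = 477.83 ms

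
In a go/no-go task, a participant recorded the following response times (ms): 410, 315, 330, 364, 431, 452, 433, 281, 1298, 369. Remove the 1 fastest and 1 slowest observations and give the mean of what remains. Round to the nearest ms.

Sorted: 281, 315, 330, 364, 369, 410, 431, 433, 452, 1298
Drop lowest 1 (281) and highest 1 (1298)
Remaining (n=8): Σ = 3104, mean = 3104/8 = 388.000

388 ms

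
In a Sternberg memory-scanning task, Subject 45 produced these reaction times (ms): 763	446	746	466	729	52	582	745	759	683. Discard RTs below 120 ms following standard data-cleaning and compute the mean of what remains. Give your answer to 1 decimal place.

Excluded: 52
Retained (n=9): Σ = 5919
Mean = 5919/9 = 657.6667

657.7 ms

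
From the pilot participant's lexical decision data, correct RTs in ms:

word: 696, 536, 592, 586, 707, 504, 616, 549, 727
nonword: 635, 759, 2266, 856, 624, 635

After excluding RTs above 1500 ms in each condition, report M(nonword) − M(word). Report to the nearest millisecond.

nonword: exclude 2266
M(word) = 5513/9 = 612.556
M(nonword) = 3509/5 = 701.800
Difference = 701.800 − 612.556 = 89.244 ms

89 ms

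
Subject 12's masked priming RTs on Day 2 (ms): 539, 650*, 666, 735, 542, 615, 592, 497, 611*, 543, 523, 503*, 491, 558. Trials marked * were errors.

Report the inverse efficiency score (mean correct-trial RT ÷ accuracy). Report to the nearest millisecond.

Correct trials (n=11): 539, 666, 735, 542, 615, 592, 497, 543, 523, 491, 558
Mean correct RT = 6301/11 = 572.8182 ms
Proportion correct = 11/14
IES = 572.8182 / (11/14) = 729.041 ms

729 ms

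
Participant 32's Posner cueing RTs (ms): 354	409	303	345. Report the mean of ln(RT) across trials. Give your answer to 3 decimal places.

ln(RT): 5.8693, 6.0137, 5.7137, 5.8435
Σ ln(RT) = 23.4403
Mean = 23.4403/4 = 5.86007

5.860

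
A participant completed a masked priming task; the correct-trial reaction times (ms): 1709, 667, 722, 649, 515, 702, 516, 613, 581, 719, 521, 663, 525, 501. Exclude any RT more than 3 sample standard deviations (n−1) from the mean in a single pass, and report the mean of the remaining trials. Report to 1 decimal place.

n = 14, ΣRT = 9603, M = 685.929
Σ(x−M)² = 1213294.93; s = √(1213294.93/13) = 305.500
Cutoffs: 685.929 ± 3·305.500 → [-230.6, 1602.4]
Outside: 1709 → excluded.
Retained (n=13): Σ = 7894, mean = 7894/13 = 607.231

607.2 ms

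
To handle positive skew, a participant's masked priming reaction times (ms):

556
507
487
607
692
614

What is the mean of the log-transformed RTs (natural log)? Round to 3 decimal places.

6.351

ln(RT): 6.3208, 6.2285, 6.1883, 6.4085, 6.5396, 6.4200
Σ ln(RT) = 38.1057
Mean = 38.1057/6 = 6.35094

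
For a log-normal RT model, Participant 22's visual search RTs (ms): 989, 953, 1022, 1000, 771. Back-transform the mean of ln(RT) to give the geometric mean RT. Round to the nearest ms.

ln(RT): 6.8967, 6.8596, 6.9295, 6.9078, 6.6477
Mean ln(RT) = 34.2413/5 = 6.84825
Geometric mean = exp(6.84825) = 942.23 ms

942 ms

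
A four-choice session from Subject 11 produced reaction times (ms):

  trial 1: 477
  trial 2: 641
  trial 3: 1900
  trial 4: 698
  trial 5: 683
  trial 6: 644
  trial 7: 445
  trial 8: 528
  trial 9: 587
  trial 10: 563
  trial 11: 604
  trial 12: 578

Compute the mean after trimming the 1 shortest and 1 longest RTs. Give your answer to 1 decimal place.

Sorted: 445, 477, 528, 563, 578, 587, 604, 641, 644, 683, 698, 1900
Drop lowest 1 (445) and highest 1 (1900)
Remaining (n=10): Σ = 6003, mean = 6003/10 = 600.300

600.3 ms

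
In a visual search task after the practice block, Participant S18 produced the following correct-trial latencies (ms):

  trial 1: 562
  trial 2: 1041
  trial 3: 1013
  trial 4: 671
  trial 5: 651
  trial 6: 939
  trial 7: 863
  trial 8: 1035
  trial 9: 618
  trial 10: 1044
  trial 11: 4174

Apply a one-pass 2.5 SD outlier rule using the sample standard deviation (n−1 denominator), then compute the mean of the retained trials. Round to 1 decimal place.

n = 11, ΣRT = 12611, M = 1146.455
Σ(x−M)² = 10433648.73; s = √(10433648.73/10) = 1021.452
Cutoffs: 1146.455 ± 2.5·1021.452 → [-1407.2, 3700.1]
Outside: 4174 → excluded.
Retained (n=10): Σ = 8437, mean = 8437/10 = 843.700

843.7 ms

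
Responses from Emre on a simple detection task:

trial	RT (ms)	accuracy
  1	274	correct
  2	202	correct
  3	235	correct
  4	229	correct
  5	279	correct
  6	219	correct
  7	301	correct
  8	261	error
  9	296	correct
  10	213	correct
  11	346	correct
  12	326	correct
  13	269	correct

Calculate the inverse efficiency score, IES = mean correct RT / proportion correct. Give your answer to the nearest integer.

Correct trials (n=12): 274, 202, 235, 229, 279, 219, 301, 296, 213, 346, 326, 269
Mean correct RT = 3189/12 = 265.7500 ms
Proportion correct = 12/13
IES = 265.7500 / (12/13) = 287.896 ms

288 ms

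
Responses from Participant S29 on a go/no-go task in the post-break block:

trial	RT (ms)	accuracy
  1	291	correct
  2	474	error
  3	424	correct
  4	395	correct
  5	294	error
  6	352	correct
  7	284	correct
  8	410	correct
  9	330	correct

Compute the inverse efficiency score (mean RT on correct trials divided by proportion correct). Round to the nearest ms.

Correct trials (n=7): 291, 424, 395, 352, 284, 410, 330
Mean correct RT = 2486/7 = 355.1429 ms
Proportion correct = 7/9
IES = 355.1429 / (7/9) = 456.612 ms

457 ms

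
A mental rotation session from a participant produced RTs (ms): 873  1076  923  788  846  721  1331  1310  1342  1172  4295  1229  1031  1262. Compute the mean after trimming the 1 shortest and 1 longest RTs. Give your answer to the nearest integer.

1099 ms

Sorted: 721, 788, 846, 873, 923, 1031, 1076, 1172, 1229, 1262, 1310, 1331, 1342, 4295
Drop lowest 1 (721) and highest 1 (4295)
Remaining (n=12): Σ = 13183, mean = 13183/12 = 1098.583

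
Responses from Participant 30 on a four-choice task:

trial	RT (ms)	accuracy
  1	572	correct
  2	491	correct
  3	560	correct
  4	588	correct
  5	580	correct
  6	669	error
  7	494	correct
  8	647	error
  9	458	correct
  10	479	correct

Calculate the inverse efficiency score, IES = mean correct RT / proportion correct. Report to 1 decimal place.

Correct trials (n=8): 572, 491, 560, 588, 580, 494, 458, 479
Mean correct RT = 4222/8 = 527.7500 ms
Proportion correct = 8/10
IES = 527.7500 / (8/10) = 659.688 ms

659.7 ms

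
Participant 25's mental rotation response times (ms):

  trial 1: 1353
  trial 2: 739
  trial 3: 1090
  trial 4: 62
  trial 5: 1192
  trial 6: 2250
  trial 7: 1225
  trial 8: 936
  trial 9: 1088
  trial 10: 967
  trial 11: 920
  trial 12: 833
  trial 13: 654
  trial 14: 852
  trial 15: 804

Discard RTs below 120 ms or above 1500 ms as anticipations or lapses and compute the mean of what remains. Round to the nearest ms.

973 ms

Excluded: 62, 2250
Retained (n=13): Σ = 12653
Mean = 12653/13 = 973.3077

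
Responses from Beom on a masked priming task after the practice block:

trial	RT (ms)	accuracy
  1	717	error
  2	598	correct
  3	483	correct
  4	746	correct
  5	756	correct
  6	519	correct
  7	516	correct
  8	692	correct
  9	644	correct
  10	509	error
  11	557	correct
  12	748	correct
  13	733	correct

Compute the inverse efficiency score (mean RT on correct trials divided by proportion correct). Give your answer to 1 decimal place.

Correct trials (n=11): 598, 483, 746, 756, 519, 516, 692, 644, 557, 748, 733
Mean correct RT = 6992/11 = 635.6364 ms
Proportion correct = 11/13
IES = 635.6364 / (11/13) = 751.207 ms

751.2 ms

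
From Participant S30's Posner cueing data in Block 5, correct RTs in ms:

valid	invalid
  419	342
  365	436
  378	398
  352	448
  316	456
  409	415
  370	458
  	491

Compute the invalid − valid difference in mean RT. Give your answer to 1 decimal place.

M(valid) = 2609/7 = 372.714
M(invalid) = 3444/8 = 430.500
Difference = 430.500 − 372.714 = 57.786 ms

57.8 ms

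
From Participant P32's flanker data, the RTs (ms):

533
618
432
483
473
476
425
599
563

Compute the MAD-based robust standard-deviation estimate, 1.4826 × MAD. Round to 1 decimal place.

Sorted: 425, 432, 473, 476, 483, 533, 563, 599, 618 → median = 483
|x − 483| sorted: 0, 7, 10, 50, 51, 58, 80, 116, 135 → MAD = 51
Robust SD ≈ 1.4826 × 51 = 75.613

75.6 ms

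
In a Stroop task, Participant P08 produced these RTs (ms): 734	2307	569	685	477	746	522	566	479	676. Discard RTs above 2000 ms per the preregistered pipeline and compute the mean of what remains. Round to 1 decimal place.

Excluded: 2307
Retained (n=9): Σ = 5454
Mean = 5454/9 = 606.0000

606.0 ms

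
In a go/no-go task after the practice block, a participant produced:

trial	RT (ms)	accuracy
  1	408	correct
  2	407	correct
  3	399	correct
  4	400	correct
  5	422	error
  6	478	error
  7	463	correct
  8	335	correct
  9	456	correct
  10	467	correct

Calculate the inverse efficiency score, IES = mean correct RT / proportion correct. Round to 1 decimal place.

521.1 ms

Correct trials (n=8): 408, 407, 399, 400, 463, 335, 456, 467
Mean correct RT = 3335/8 = 416.8750 ms
Proportion correct = 8/10
IES = 416.8750 / (8/10) = 521.094 ms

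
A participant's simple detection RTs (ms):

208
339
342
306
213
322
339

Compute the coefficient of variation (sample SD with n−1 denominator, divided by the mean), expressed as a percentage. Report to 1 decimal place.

20.1%

n = 7, Σ = 2069, M = 295.5714
Σ(x−M)² = 21221.714; s = √(21221.714/6) = 59.4723
CV = 59.4723 / 295.5714 = 0.20121 = 20.121%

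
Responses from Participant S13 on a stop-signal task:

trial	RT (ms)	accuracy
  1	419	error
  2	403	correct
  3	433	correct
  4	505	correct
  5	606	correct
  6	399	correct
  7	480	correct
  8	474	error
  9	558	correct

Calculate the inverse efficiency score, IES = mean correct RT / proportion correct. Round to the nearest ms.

Correct trials (n=7): 403, 433, 505, 606, 399, 480, 558
Mean correct RT = 3384/7 = 483.4286 ms
Proportion correct = 7/9
IES = 483.4286 / (7/9) = 621.551 ms

622 ms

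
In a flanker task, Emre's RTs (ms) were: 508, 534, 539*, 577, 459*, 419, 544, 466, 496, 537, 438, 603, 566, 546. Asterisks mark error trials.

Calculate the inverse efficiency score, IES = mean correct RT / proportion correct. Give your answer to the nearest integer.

606 ms

Correct trials (n=12): 508, 534, 577, 419, 544, 466, 496, 537, 438, 603, 566, 546
Mean correct RT = 6234/12 = 519.5000 ms
Proportion correct = 12/14
IES = 519.5000 / (12/14) = 606.083 ms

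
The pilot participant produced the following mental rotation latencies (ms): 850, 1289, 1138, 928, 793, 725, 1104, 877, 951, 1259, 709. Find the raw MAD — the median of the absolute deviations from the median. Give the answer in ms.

176 ms

Sorted: 709, 725, 793, 850, 877, 928, 951, 1104, 1138, 1259, 1289 → median = 928
|x − 928|: 78, 361, 210, 0, 135, 203, 176, 51, 23, 331, 219
Sorted deviations: 0, 23, 51, 78, 135, 176, 203, 210, 219, 331, 361 → MAD = 176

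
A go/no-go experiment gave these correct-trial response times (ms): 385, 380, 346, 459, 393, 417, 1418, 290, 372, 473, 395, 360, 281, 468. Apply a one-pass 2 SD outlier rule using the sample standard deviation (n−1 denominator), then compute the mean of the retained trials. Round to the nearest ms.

n = 14, ΣRT = 6437, M = 459.786
Σ(x−M)² = 1032266.36; s = √(1032266.36/13) = 281.789
Cutoffs: 459.786 ± 2·281.789 → [-103.8, 1023.4]
Outside: 1418 → excluded.
Retained (n=13): Σ = 5019, mean = 5019/13 = 386.077

386 ms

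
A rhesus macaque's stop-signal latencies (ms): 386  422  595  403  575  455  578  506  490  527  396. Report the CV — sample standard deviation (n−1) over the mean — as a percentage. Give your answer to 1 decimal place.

16.0%

n = 11, Σ = 5333, M = 484.8182
Σ(x−M)² = 60393.636; s = √(60393.636/10) = 77.7133
CV = 77.7133 / 484.8182 = 0.16029 = 16.029%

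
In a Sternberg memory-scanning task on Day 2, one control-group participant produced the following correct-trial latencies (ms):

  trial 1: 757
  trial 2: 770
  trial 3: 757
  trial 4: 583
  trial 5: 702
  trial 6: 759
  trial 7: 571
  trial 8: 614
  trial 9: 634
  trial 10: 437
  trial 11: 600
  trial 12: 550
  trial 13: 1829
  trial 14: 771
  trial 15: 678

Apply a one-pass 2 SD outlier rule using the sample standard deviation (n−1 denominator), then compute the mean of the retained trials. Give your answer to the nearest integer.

656 ms

n = 15, ΣRT = 11012, M = 734.133
Σ(x−M)² = 1421323.73; s = √(1421323.73/14) = 318.627
Cutoffs: 734.133 ± 2·318.627 → [96.9, 1371.4]
Outside: 1829 → excluded.
Retained (n=14): Σ = 9183, mean = 9183/14 = 655.929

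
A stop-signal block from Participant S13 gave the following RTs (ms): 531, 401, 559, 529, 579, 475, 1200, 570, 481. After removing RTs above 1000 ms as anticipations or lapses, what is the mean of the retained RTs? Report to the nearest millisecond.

Excluded: 1200
Retained (n=8): Σ = 4125
Mean = 4125/8 = 515.6250

516 ms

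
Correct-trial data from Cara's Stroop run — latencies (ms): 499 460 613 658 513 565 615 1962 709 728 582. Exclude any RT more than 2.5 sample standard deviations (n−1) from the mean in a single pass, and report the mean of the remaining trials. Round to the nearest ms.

n = 11, ΣRT = 7904, M = 718.545
Σ(x−M)² = 1771402.73; s = √(1771402.73/10) = 420.880
Cutoffs: 718.545 ± 2.5·420.880 → [-333.7, 1770.7]
Outside: 1962 → excluded.
Retained (n=10): Σ = 5942, mean = 5942/10 = 594.200

594 ms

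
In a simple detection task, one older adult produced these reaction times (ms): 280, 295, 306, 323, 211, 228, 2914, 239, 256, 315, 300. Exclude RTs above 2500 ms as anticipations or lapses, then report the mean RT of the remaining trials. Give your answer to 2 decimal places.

275.30 ms

Excluded: 2914
Retained (n=10): Σ = 2753
Mean = 2753/10 = 275.3000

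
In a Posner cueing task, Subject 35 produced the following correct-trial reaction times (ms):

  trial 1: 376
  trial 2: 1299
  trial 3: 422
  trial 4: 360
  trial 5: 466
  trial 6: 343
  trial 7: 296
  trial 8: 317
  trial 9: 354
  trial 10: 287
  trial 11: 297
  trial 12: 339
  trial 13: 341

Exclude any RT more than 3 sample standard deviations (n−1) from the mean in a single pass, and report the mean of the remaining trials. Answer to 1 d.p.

349.8 ms

n = 13, ΣRT = 5497, M = 422.846
Σ(x−M)² = 862081.69; s = √(862081.69/12) = 268.030
Cutoffs: 422.846 ± 3·268.030 → [-381.2, 1226.9]
Outside: 1299 → excluded.
Retained (n=12): Σ = 4198, mean = 4198/12 = 349.833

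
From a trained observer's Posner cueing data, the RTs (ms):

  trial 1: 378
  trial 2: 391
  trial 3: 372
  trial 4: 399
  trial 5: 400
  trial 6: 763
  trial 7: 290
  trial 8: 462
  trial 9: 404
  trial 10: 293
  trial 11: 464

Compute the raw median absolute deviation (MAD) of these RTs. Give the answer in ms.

Sorted: 290, 293, 372, 378, 391, 399, 400, 404, 462, 464, 763 → median = 399
|x − 399|: 21, 8, 27, 0, 1, 364, 109, 63, 5, 106, 65
Sorted deviations: 0, 1, 5, 8, 21, 27, 63, 65, 106, 109, 364 → MAD = 27

27 ms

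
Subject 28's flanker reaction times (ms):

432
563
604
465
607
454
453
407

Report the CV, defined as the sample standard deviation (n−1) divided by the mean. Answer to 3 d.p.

n = 8, Σ = 3985, M = 498.1250
Σ(x−M)² = 45028.875; s = √(45028.875/7) = 80.2041
CV = 80.2041 / 498.1250 = 0.16101

0.161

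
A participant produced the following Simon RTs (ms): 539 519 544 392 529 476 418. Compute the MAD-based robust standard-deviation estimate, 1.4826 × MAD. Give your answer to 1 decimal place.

37.1 ms

Sorted: 392, 418, 476, 519, 529, 539, 544 → median = 519
|x − 519| sorted: 0, 10, 20, 25, 43, 101, 127 → MAD = 25
Robust SD ≈ 1.4826 × 25 = 37.065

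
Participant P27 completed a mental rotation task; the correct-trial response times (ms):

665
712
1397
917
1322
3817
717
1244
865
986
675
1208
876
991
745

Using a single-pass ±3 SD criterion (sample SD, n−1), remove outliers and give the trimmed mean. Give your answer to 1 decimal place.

n = 15, ΣRT = 17137, M = 1142.467
Σ(x−M)² = 8481805.73; s = √(8481805.73/14) = 778.359
Cutoffs: 1142.467 ± 3·778.359 → [-1192.6, 3477.5]
Outside: 3817 → excluded.
Retained (n=14): Σ = 13320, mean = 13320/14 = 951.429

951.4 ms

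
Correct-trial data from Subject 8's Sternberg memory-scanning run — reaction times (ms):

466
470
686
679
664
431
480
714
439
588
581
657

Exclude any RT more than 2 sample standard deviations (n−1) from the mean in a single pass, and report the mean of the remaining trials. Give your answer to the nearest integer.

571 ms

n = 12, ΣRT = 6855, M = 571.250
Σ(x−M)² = 128302.25; s = √(128302.25/11) = 107.999
Cutoffs: 571.250 ± 2·107.999 → [355.3, 787.2]
No RTs fall outside the cutoffs; all 12 retained. Mean = 6855/12 = 571.250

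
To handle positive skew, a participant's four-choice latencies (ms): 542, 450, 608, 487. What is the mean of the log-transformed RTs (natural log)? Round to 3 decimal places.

6.251

ln(RT): 6.2953, 6.1092, 6.4102, 6.1883
Σ ln(RT) = 25.0030
Mean = 25.0030/4 = 6.25074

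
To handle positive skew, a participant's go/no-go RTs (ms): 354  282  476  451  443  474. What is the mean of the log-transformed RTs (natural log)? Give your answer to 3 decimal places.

ln(RT): 5.8693, 5.6419, 6.1654, 6.1115, 6.0936, 6.1612
Σ ln(RT) = 36.0429
Mean = 36.0429/6 = 6.00714

6.007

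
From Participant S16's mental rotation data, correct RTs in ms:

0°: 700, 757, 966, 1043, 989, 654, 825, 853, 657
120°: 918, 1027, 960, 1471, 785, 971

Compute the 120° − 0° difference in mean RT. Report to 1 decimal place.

194.9 ms

M(0°) = 7444/9 = 827.111
M(120°) = 6132/6 = 1022.000
Difference = 1022.000 − 827.111 = 194.889 ms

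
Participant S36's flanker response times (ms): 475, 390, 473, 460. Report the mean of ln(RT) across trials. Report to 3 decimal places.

6.105

ln(RT): 6.1633, 5.9661, 6.1591, 6.1312
Σ ln(RT) = 24.4198
Mean = 24.4198/4 = 6.10495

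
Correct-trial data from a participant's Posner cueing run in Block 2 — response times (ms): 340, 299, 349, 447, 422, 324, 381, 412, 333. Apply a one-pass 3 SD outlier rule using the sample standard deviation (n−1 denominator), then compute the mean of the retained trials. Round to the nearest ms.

n = 9, ΣRT = 3307, M = 367.444
Σ(x−M)² = 20326.22; s = √(20326.22/8) = 50.406
Cutoffs: 367.444 ± 3·50.406 → [216.2, 518.7]
No RTs fall outside the cutoffs; all 9 retained. Mean = 3307/9 = 367.444

367 ms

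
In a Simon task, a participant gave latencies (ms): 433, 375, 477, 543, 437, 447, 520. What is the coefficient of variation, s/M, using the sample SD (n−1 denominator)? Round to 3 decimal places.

0.123

n = 7, Σ = 3232, M = 461.7143
Σ(x−M)² = 19409.429; s = √(19409.429/6) = 56.8762
CV = 56.8762 / 461.7143 = 0.12318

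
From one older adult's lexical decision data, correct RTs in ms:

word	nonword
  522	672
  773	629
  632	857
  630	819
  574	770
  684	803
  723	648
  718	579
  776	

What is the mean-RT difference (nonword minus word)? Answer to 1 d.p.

51.9 ms

M(word) = 6032/9 = 670.222
M(nonword) = 5777/8 = 722.125
Difference = 722.125 − 670.222 = 51.903 ms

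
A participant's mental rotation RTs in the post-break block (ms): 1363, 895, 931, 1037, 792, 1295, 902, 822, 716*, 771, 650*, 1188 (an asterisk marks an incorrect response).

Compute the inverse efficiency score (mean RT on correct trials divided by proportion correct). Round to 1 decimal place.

Correct trials (n=10): 1363, 895, 931, 1037, 792, 1295, 902, 822, 771, 1188
Mean correct RT = 9996/10 = 999.6000 ms
Proportion correct = 10/12
IES = 999.6000 / (10/12) = 1199.520 ms

1199.5 ms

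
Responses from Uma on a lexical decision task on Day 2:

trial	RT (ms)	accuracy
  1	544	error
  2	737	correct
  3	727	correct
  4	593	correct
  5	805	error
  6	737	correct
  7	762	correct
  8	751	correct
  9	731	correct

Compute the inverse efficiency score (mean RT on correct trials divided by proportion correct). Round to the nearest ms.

Correct trials (n=7): 737, 727, 593, 737, 762, 751, 731
Mean correct RT = 5038/7 = 719.7143 ms
Proportion correct = 7/9
IES = 719.7143 / (7/9) = 925.347 ms

925 ms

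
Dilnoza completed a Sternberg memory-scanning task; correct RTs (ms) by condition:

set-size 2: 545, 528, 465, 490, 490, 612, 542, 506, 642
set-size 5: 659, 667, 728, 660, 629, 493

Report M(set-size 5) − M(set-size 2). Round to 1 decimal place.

M(set-size 2) = 4820/9 = 535.556
M(set-size 5) = 3836/6 = 639.333
Difference = 639.333 − 535.556 = 103.778 ms

103.8 ms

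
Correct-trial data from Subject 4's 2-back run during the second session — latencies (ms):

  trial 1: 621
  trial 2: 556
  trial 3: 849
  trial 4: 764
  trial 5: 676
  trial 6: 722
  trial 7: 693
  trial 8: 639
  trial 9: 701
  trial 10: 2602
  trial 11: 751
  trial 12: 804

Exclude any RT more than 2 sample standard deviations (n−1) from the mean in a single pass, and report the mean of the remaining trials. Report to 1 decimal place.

706.9 ms

n = 12, ΣRT = 10378, M = 864.833
Σ(x−M)² = 3363085.67; s = √(3363085.67/11) = 552.933
Cutoffs: 864.833 ± 2·552.933 → [-241.0, 1970.7]
Outside: 2602 → excluded.
Retained (n=11): Σ = 7776, mean = 7776/11 = 706.909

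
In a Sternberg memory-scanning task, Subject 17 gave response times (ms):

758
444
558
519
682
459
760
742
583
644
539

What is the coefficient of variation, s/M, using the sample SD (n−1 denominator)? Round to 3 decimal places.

0.191

n = 11, Σ = 6688, M = 608.0000
Σ(x−M)² = 135236.000; s = √(135236.000/10) = 116.2910
CV = 116.2910 / 608.0000 = 0.19127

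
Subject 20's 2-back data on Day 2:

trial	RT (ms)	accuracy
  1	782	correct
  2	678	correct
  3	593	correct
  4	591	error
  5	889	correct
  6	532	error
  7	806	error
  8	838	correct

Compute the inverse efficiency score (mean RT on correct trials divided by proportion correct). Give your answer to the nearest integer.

1210 ms

Correct trials (n=5): 782, 678, 593, 889, 838
Mean correct RT = 3780/5 = 756.0000 ms
Proportion correct = 5/8
IES = 756.0000 / (5/8) = 1209.600 ms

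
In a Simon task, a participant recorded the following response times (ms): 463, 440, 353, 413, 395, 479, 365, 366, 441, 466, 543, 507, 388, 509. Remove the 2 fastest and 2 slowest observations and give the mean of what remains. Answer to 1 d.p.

Sorted: 353, 365, 366, 388, 395, 413, 440, 441, 463, 466, 479, 507, 509, 543
Drop lowest 2 (353, 365) and highest 2 (509, 543)
Remaining (n=10): Σ = 4358, mean = 4358/10 = 435.800

435.8 ms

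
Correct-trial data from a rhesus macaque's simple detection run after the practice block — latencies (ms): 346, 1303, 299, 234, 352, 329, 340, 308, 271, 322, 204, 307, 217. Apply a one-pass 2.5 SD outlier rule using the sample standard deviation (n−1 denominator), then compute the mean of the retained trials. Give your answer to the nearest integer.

294 ms

n = 13, ΣRT = 4832, M = 371.692
Σ(x−M)² = 968352.77; s = √(968352.77/12) = 284.071
Cutoffs: 371.692 ± 2.5·284.071 → [-338.5, 1081.9]
Outside: 1303 → excluded.
Retained (n=12): Σ = 3529, mean = 3529/12 = 294.083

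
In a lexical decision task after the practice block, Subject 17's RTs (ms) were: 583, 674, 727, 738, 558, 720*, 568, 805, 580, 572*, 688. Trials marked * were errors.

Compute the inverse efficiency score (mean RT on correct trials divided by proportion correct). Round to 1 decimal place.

804.1 ms

Correct trials (n=9): 583, 674, 727, 738, 558, 568, 805, 580, 688
Mean correct RT = 5921/9 = 657.8889 ms
Proportion correct = 9/11
IES = 657.8889 / (9/11) = 804.086 ms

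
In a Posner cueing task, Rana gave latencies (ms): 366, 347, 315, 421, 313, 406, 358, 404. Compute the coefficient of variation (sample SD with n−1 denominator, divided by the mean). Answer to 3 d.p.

0.113

n = 8, Σ = 2930, M = 366.2500
Σ(x−M)² = 11903.500; s = √(11903.500/7) = 41.2371
CV = 41.2371 / 366.2500 = 0.11259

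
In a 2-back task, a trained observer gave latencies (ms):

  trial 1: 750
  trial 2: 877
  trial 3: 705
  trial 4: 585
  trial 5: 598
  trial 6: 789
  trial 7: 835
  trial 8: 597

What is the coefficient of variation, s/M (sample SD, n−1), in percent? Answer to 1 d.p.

16.0%

n = 8, Σ = 5736, M = 717.0000
Σ(x−M)² = 91926.000; s = √(91926.000/7) = 114.5962
CV = 114.5962 / 717.0000 = 0.15983 = 15.983%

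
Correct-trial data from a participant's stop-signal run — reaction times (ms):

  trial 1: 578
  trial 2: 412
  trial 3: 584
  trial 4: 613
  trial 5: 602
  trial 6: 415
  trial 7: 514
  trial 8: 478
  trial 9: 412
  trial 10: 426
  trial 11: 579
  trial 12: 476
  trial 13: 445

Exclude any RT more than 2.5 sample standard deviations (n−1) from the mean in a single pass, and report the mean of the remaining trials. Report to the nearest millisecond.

n = 13, ΣRT = 6534, M = 502.615
Σ(x−M)² = 74935.08; s = √(74935.08/12) = 79.023
Cutoffs: 502.615 ± 2.5·79.023 → [305.1, 700.2]
No RTs fall outside the cutoffs; all 13 retained. Mean = 6534/13 = 502.615

503 ms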